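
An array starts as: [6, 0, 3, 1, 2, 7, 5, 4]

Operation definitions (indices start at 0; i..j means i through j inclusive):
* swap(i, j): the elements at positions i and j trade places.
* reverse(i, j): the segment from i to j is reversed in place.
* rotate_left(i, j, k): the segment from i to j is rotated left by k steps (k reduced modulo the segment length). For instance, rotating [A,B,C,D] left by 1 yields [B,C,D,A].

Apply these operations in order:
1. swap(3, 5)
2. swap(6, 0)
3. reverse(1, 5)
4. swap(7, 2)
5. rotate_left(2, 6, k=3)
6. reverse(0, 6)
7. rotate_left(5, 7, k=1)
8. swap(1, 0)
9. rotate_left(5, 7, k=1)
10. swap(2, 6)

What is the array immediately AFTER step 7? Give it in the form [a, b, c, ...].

After 1 (swap(3, 5)): [6, 0, 3, 7, 2, 1, 5, 4]
After 2 (swap(6, 0)): [5, 0, 3, 7, 2, 1, 6, 4]
After 3 (reverse(1, 5)): [5, 1, 2, 7, 3, 0, 6, 4]
After 4 (swap(7, 2)): [5, 1, 4, 7, 3, 0, 6, 2]
After 5 (rotate_left(2, 6, k=3)): [5, 1, 0, 6, 4, 7, 3, 2]
After 6 (reverse(0, 6)): [3, 7, 4, 6, 0, 1, 5, 2]
After 7 (rotate_left(5, 7, k=1)): [3, 7, 4, 6, 0, 5, 2, 1]

Answer: [3, 7, 4, 6, 0, 5, 2, 1]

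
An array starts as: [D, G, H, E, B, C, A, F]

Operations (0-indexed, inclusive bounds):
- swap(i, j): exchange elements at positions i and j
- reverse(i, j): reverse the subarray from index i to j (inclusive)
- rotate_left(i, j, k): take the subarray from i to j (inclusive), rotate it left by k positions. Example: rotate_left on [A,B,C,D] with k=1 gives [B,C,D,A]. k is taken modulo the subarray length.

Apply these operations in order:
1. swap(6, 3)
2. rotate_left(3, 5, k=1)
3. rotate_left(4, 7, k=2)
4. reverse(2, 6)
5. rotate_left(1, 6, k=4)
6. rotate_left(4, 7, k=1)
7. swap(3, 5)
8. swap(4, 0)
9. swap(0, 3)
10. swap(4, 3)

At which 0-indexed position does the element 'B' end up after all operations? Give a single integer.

After 1 (swap(6, 3)): [D, G, H, A, B, C, E, F]
After 2 (rotate_left(3, 5, k=1)): [D, G, H, B, C, A, E, F]
After 3 (rotate_left(4, 7, k=2)): [D, G, H, B, E, F, C, A]
After 4 (reverse(2, 6)): [D, G, C, F, E, B, H, A]
After 5 (rotate_left(1, 6, k=4)): [D, B, H, G, C, F, E, A]
After 6 (rotate_left(4, 7, k=1)): [D, B, H, G, F, E, A, C]
After 7 (swap(3, 5)): [D, B, H, E, F, G, A, C]
After 8 (swap(4, 0)): [F, B, H, E, D, G, A, C]
After 9 (swap(0, 3)): [E, B, H, F, D, G, A, C]
After 10 (swap(4, 3)): [E, B, H, D, F, G, A, C]

Answer: 1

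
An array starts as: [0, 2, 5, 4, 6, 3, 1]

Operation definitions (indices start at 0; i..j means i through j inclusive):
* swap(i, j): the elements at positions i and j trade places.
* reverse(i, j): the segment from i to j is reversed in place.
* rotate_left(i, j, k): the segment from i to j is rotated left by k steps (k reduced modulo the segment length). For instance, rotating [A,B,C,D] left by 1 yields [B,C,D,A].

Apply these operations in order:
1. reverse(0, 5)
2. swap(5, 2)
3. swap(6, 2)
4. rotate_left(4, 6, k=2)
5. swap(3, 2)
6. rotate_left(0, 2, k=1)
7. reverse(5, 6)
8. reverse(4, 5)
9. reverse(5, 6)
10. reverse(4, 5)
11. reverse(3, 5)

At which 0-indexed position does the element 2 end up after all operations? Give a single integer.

Answer: 4

Derivation:
After 1 (reverse(0, 5)): [3, 6, 4, 5, 2, 0, 1]
After 2 (swap(5, 2)): [3, 6, 0, 5, 2, 4, 1]
After 3 (swap(6, 2)): [3, 6, 1, 5, 2, 4, 0]
After 4 (rotate_left(4, 6, k=2)): [3, 6, 1, 5, 0, 2, 4]
After 5 (swap(3, 2)): [3, 6, 5, 1, 0, 2, 4]
After 6 (rotate_left(0, 2, k=1)): [6, 5, 3, 1, 0, 2, 4]
After 7 (reverse(5, 6)): [6, 5, 3, 1, 0, 4, 2]
After 8 (reverse(4, 5)): [6, 5, 3, 1, 4, 0, 2]
After 9 (reverse(5, 6)): [6, 5, 3, 1, 4, 2, 0]
After 10 (reverse(4, 5)): [6, 5, 3, 1, 2, 4, 0]
After 11 (reverse(3, 5)): [6, 5, 3, 4, 2, 1, 0]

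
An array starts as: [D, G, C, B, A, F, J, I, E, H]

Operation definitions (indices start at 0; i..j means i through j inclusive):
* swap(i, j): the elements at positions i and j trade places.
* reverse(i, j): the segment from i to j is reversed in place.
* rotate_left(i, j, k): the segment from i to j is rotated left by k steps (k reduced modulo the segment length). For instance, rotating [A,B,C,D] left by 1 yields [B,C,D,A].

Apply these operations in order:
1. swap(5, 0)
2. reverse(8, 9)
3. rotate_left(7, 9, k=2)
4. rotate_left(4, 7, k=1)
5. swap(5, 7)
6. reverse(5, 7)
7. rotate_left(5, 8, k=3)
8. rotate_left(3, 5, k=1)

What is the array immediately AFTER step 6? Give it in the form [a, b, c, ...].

After 1 (swap(5, 0)): [F, G, C, B, A, D, J, I, E, H]
After 2 (reverse(8, 9)): [F, G, C, B, A, D, J, I, H, E]
After 3 (rotate_left(7, 9, k=2)): [F, G, C, B, A, D, J, E, I, H]
After 4 (rotate_left(4, 7, k=1)): [F, G, C, B, D, J, E, A, I, H]
After 5 (swap(5, 7)): [F, G, C, B, D, A, E, J, I, H]
After 6 (reverse(5, 7)): [F, G, C, B, D, J, E, A, I, H]

Answer: [F, G, C, B, D, J, E, A, I, H]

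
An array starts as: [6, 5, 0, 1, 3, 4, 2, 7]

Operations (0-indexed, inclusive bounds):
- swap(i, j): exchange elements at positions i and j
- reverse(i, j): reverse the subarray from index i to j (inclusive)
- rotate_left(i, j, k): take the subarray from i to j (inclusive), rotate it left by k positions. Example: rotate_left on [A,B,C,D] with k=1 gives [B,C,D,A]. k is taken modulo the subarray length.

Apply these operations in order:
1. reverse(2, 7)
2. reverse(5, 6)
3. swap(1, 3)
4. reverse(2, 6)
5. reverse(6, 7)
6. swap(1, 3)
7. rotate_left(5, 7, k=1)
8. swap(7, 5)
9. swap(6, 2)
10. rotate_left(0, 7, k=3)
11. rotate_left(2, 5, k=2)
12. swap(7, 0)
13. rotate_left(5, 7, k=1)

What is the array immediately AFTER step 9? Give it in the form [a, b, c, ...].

Answer: [6, 1, 7, 2, 4, 5, 3, 0]

Derivation:
After 1 (reverse(2, 7)): [6, 5, 7, 2, 4, 3, 1, 0]
After 2 (reverse(5, 6)): [6, 5, 7, 2, 4, 1, 3, 0]
After 3 (swap(1, 3)): [6, 2, 7, 5, 4, 1, 3, 0]
After 4 (reverse(2, 6)): [6, 2, 3, 1, 4, 5, 7, 0]
After 5 (reverse(6, 7)): [6, 2, 3, 1, 4, 5, 0, 7]
After 6 (swap(1, 3)): [6, 1, 3, 2, 4, 5, 0, 7]
After 7 (rotate_left(5, 7, k=1)): [6, 1, 3, 2, 4, 0, 7, 5]
After 8 (swap(7, 5)): [6, 1, 3, 2, 4, 5, 7, 0]
After 9 (swap(6, 2)): [6, 1, 7, 2, 4, 5, 3, 0]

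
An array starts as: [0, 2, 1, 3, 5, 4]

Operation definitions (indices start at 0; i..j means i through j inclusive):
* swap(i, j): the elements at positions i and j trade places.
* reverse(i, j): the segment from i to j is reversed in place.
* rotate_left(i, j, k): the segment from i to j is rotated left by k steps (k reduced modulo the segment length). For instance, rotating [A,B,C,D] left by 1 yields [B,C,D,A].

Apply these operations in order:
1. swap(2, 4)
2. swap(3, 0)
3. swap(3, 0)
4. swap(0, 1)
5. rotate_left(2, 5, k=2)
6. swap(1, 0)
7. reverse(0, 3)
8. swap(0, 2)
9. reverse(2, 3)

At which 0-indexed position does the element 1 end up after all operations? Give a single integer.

After 1 (swap(2, 4)): [0, 2, 5, 3, 1, 4]
After 2 (swap(3, 0)): [3, 2, 5, 0, 1, 4]
After 3 (swap(3, 0)): [0, 2, 5, 3, 1, 4]
After 4 (swap(0, 1)): [2, 0, 5, 3, 1, 4]
After 5 (rotate_left(2, 5, k=2)): [2, 0, 1, 4, 5, 3]
After 6 (swap(1, 0)): [0, 2, 1, 4, 5, 3]
After 7 (reverse(0, 3)): [4, 1, 2, 0, 5, 3]
After 8 (swap(0, 2)): [2, 1, 4, 0, 5, 3]
After 9 (reverse(2, 3)): [2, 1, 0, 4, 5, 3]

Answer: 1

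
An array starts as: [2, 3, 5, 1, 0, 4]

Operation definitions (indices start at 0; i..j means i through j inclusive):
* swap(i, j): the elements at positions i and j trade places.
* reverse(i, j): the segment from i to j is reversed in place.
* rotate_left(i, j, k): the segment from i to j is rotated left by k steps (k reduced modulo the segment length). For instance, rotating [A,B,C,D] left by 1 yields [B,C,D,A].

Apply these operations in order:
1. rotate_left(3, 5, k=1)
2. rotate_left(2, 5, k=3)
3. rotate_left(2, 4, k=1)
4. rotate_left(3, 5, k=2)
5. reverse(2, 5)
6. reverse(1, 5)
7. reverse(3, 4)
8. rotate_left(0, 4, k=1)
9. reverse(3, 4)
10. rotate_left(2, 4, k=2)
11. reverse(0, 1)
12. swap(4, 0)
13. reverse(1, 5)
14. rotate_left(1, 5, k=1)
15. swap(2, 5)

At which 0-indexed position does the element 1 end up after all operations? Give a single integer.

Answer: 5

Derivation:
After 1 (rotate_left(3, 5, k=1)): [2, 3, 5, 0, 4, 1]
After 2 (rotate_left(2, 5, k=3)): [2, 3, 1, 5, 0, 4]
After 3 (rotate_left(2, 4, k=1)): [2, 3, 5, 0, 1, 4]
After 4 (rotate_left(3, 5, k=2)): [2, 3, 5, 4, 0, 1]
After 5 (reverse(2, 5)): [2, 3, 1, 0, 4, 5]
After 6 (reverse(1, 5)): [2, 5, 4, 0, 1, 3]
After 7 (reverse(3, 4)): [2, 5, 4, 1, 0, 3]
After 8 (rotate_left(0, 4, k=1)): [5, 4, 1, 0, 2, 3]
After 9 (reverse(3, 4)): [5, 4, 1, 2, 0, 3]
After 10 (rotate_left(2, 4, k=2)): [5, 4, 0, 1, 2, 3]
After 11 (reverse(0, 1)): [4, 5, 0, 1, 2, 3]
After 12 (swap(4, 0)): [2, 5, 0, 1, 4, 3]
After 13 (reverse(1, 5)): [2, 3, 4, 1, 0, 5]
After 14 (rotate_left(1, 5, k=1)): [2, 4, 1, 0, 5, 3]
After 15 (swap(2, 5)): [2, 4, 3, 0, 5, 1]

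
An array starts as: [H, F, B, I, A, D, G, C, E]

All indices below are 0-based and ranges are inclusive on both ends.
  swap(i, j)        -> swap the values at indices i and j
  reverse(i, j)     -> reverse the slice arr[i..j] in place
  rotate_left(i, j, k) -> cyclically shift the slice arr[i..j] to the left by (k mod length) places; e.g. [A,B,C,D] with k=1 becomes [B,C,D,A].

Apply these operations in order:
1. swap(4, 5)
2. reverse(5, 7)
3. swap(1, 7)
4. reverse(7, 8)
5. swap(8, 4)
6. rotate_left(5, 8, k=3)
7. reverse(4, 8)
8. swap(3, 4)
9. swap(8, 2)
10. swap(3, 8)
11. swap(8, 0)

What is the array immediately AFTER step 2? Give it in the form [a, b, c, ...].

After 1 (swap(4, 5)): [H, F, B, I, D, A, G, C, E]
After 2 (reverse(5, 7)): [H, F, B, I, D, C, G, A, E]

Answer: [H, F, B, I, D, C, G, A, E]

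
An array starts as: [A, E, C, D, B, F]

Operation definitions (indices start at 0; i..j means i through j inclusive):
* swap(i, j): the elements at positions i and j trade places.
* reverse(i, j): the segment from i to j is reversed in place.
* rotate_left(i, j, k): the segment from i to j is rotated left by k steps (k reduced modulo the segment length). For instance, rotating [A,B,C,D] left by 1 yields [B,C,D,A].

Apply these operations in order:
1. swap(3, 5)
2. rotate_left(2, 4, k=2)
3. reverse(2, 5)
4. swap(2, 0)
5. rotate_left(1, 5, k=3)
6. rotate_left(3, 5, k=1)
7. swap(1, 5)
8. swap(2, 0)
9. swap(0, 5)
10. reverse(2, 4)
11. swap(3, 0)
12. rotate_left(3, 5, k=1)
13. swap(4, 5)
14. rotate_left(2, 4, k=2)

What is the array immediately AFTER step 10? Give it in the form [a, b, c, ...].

Answer: [C, E, F, A, D, B]

Derivation:
After 1 (swap(3, 5)): [A, E, C, F, B, D]
After 2 (rotate_left(2, 4, k=2)): [A, E, B, C, F, D]
After 3 (reverse(2, 5)): [A, E, D, F, C, B]
After 4 (swap(2, 0)): [D, E, A, F, C, B]
After 5 (rotate_left(1, 5, k=3)): [D, C, B, E, A, F]
After 6 (rotate_left(3, 5, k=1)): [D, C, B, A, F, E]
After 7 (swap(1, 5)): [D, E, B, A, F, C]
After 8 (swap(2, 0)): [B, E, D, A, F, C]
After 9 (swap(0, 5)): [C, E, D, A, F, B]
After 10 (reverse(2, 4)): [C, E, F, A, D, B]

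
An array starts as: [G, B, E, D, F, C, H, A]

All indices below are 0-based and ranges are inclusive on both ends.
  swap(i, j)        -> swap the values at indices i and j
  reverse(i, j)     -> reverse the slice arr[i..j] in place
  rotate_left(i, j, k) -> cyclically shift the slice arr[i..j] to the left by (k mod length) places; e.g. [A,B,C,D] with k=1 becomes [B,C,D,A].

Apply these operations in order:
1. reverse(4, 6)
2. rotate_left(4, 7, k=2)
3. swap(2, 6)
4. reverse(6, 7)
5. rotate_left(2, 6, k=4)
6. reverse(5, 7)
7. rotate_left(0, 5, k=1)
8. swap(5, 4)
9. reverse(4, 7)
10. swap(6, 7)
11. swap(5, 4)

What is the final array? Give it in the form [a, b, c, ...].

Answer: [B, C, H, D, A, F, G, E]

Derivation:
After 1 (reverse(4, 6)): [G, B, E, D, H, C, F, A]
After 2 (rotate_left(4, 7, k=2)): [G, B, E, D, F, A, H, C]
After 3 (swap(2, 6)): [G, B, H, D, F, A, E, C]
After 4 (reverse(6, 7)): [G, B, H, D, F, A, C, E]
After 5 (rotate_left(2, 6, k=4)): [G, B, C, H, D, F, A, E]
After 6 (reverse(5, 7)): [G, B, C, H, D, E, A, F]
After 7 (rotate_left(0, 5, k=1)): [B, C, H, D, E, G, A, F]
After 8 (swap(5, 4)): [B, C, H, D, G, E, A, F]
After 9 (reverse(4, 7)): [B, C, H, D, F, A, E, G]
After 10 (swap(6, 7)): [B, C, H, D, F, A, G, E]
After 11 (swap(5, 4)): [B, C, H, D, A, F, G, E]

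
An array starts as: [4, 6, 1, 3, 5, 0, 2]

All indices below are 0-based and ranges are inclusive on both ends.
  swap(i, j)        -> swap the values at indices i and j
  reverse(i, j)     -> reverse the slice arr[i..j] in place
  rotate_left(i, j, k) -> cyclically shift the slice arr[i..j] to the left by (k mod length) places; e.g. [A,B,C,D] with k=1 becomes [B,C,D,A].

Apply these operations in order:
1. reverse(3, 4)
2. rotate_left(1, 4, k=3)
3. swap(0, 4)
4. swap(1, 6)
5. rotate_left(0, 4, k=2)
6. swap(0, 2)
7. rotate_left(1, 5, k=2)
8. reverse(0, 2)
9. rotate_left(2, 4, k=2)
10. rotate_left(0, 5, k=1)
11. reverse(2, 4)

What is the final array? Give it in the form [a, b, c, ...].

Answer: [5, 1, 6, 0, 4, 2, 3]

Derivation:
After 1 (reverse(3, 4)): [4, 6, 1, 5, 3, 0, 2]
After 2 (rotate_left(1, 4, k=3)): [4, 3, 6, 1, 5, 0, 2]
After 3 (swap(0, 4)): [5, 3, 6, 1, 4, 0, 2]
After 4 (swap(1, 6)): [5, 2, 6, 1, 4, 0, 3]
After 5 (rotate_left(0, 4, k=2)): [6, 1, 4, 5, 2, 0, 3]
After 6 (swap(0, 2)): [4, 1, 6, 5, 2, 0, 3]
After 7 (rotate_left(1, 5, k=2)): [4, 5, 2, 0, 1, 6, 3]
After 8 (reverse(0, 2)): [2, 5, 4, 0, 1, 6, 3]
After 9 (rotate_left(2, 4, k=2)): [2, 5, 1, 4, 0, 6, 3]
After 10 (rotate_left(0, 5, k=1)): [5, 1, 4, 0, 6, 2, 3]
After 11 (reverse(2, 4)): [5, 1, 6, 0, 4, 2, 3]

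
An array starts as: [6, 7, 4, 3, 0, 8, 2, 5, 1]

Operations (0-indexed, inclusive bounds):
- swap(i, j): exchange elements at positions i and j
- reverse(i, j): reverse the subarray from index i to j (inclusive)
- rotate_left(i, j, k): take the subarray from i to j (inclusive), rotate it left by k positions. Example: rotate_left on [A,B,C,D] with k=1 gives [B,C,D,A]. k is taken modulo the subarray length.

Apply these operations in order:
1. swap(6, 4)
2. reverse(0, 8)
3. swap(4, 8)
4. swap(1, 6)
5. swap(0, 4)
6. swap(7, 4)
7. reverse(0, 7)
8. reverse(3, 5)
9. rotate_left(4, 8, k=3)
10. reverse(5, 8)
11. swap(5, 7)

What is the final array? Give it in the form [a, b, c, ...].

Answer: [1, 5, 3, 0, 6, 8, 7, 4, 2]

Derivation:
After 1 (swap(6, 4)): [6, 7, 4, 3, 2, 8, 0, 5, 1]
After 2 (reverse(0, 8)): [1, 5, 0, 8, 2, 3, 4, 7, 6]
After 3 (swap(4, 8)): [1, 5, 0, 8, 6, 3, 4, 7, 2]
After 4 (swap(1, 6)): [1, 4, 0, 8, 6, 3, 5, 7, 2]
After 5 (swap(0, 4)): [6, 4, 0, 8, 1, 3, 5, 7, 2]
After 6 (swap(7, 4)): [6, 4, 0, 8, 7, 3, 5, 1, 2]
After 7 (reverse(0, 7)): [1, 5, 3, 7, 8, 0, 4, 6, 2]
After 8 (reverse(3, 5)): [1, 5, 3, 0, 8, 7, 4, 6, 2]
After 9 (rotate_left(4, 8, k=3)): [1, 5, 3, 0, 6, 2, 8, 7, 4]
After 10 (reverse(5, 8)): [1, 5, 3, 0, 6, 4, 7, 8, 2]
After 11 (swap(5, 7)): [1, 5, 3, 0, 6, 8, 7, 4, 2]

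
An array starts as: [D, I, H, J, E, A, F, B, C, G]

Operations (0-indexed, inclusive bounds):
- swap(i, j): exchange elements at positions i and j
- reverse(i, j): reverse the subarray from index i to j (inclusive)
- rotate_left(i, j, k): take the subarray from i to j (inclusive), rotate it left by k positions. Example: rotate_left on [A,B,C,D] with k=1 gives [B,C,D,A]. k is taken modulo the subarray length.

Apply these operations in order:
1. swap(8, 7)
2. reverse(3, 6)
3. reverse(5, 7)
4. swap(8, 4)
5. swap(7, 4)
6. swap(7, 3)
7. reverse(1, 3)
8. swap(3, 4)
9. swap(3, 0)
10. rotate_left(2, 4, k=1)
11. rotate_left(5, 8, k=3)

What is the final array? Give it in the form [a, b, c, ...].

Answer: [E, B, D, I, H, A, C, J, F, G]

Derivation:
After 1 (swap(8, 7)): [D, I, H, J, E, A, F, C, B, G]
After 2 (reverse(3, 6)): [D, I, H, F, A, E, J, C, B, G]
After 3 (reverse(5, 7)): [D, I, H, F, A, C, J, E, B, G]
After 4 (swap(8, 4)): [D, I, H, F, B, C, J, E, A, G]
After 5 (swap(7, 4)): [D, I, H, F, E, C, J, B, A, G]
After 6 (swap(7, 3)): [D, I, H, B, E, C, J, F, A, G]
After 7 (reverse(1, 3)): [D, B, H, I, E, C, J, F, A, G]
After 8 (swap(3, 4)): [D, B, H, E, I, C, J, F, A, G]
After 9 (swap(3, 0)): [E, B, H, D, I, C, J, F, A, G]
After 10 (rotate_left(2, 4, k=1)): [E, B, D, I, H, C, J, F, A, G]
After 11 (rotate_left(5, 8, k=3)): [E, B, D, I, H, A, C, J, F, G]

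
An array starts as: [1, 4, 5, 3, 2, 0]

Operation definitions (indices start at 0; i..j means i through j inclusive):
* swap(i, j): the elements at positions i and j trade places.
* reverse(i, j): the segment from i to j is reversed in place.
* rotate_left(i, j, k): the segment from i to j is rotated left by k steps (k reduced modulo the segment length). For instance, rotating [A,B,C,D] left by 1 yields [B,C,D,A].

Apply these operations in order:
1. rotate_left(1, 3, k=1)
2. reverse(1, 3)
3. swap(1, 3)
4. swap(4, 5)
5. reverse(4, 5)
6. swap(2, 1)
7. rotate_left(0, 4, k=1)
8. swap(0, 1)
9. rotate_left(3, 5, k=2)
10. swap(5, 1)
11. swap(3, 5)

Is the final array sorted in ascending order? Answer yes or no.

Answer: no

Derivation:
After 1 (rotate_left(1, 3, k=1)): [1, 5, 3, 4, 2, 0]
After 2 (reverse(1, 3)): [1, 4, 3, 5, 2, 0]
After 3 (swap(1, 3)): [1, 5, 3, 4, 2, 0]
After 4 (swap(4, 5)): [1, 5, 3, 4, 0, 2]
After 5 (reverse(4, 5)): [1, 5, 3, 4, 2, 0]
After 6 (swap(2, 1)): [1, 3, 5, 4, 2, 0]
After 7 (rotate_left(0, 4, k=1)): [3, 5, 4, 2, 1, 0]
After 8 (swap(0, 1)): [5, 3, 4, 2, 1, 0]
After 9 (rotate_left(3, 5, k=2)): [5, 3, 4, 0, 2, 1]
After 10 (swap(5, 1)): [5, 1, 4, 0, 2, 3]
After 11 (swap(3, 5)): [5, 1, 4, 3, 2, 0]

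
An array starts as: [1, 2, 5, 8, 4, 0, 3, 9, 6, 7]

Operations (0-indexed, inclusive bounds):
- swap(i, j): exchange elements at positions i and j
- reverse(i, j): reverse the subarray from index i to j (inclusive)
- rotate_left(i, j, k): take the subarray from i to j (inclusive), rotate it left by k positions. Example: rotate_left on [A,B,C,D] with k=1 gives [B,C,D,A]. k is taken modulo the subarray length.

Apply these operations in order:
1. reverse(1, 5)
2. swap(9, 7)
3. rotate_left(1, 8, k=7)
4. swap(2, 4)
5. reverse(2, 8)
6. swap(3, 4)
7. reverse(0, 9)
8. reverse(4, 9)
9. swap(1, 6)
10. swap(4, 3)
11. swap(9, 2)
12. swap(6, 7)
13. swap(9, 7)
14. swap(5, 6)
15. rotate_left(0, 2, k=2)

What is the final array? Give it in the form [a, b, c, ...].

After 1 (reverse(1, 5)): [1, 0, 4, 8, 5, 2, 3, 9, 6, 7]
After 2 (swap(9, 7)): [1, 0, 4, 8, 5, 2, 3, 7, 6, 9]
After 3 (rotate_left(1, 8, k=7)): [1, 6, 0, 4, 8, 5, 2, 3, 7, 9]
After 4 (swap(2, 4)): [1, 6, 8, 4, 0, 5, 2, 3, 7, 9]
After 5 (reverse(2, 8)): [1, 6, 7, 3, 2, 5, 0, 4, 8, 9]
After 6 (swap(3, 4)): [1, 6, 7, 2, 3, 5, 0, 4, 8, 9]
After 7 (reverse(0, 9)): [9, 8, 4, 0, 5, 3, 2, 7, 6, 1]
After 8 (reverse(4, 9)): [9, 8, 4, 0, 1, 6, 7, 2, 3, 5]
After 9 (swap(1, 6)): [9, 7, 4, 0, 1, 6, 8, 2, 3, 5]
After 10 (swap(4, 3)): [9, 7, 4, 1, 0, 6, 8, 2, 3, 5]
After 11 (swap(9, 2)): [9, 7, 5, 1, 0, 6, 8, 2, 3, 4]
After 12 (swap(6, 7)): [9, 7, 5, 1, 0, 6, 2, 8, 3, 4]
After 13 (swap(9, 7)): [9, 7, 5, 1, 0, 6, 2, 4, 3, 8]
After 14 (swap(5, 6)): [9, 7, 5, 1, 0, 2, 6, 4, 3, 8]
After 15 (rotate_left(0, 2, k=2)): [5, 9, 7, 1, 0, 2, 6, 4, 3, 8]

Answer: [5, 9, 7, 1, 0, 2, 6, 4, 3, 8]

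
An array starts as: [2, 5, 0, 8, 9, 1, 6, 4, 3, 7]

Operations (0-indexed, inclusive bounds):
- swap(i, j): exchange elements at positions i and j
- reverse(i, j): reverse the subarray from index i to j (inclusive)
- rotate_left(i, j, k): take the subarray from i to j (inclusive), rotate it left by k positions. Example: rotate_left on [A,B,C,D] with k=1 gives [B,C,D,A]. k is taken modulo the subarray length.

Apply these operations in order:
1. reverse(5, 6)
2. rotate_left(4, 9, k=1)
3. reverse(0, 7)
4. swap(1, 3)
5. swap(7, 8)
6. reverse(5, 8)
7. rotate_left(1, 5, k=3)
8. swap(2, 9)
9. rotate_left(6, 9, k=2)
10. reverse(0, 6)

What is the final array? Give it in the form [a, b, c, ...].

After 1 (reverse(5, 6)): [2, 5, 0, 8, 9, 6, 1, 4, 3, 7]
After 2 (rotate_left(4, 9, k=1)): [2, 5, 0, 8, 6, 1, 4, 3, 7, 9]
After 3 (reverse(0, 7)): [3, 4, 1, 6, 8, 0, 5, 2, 7, 9]
After 4 (swap(1, 3)): [3, 6, 1, 4, 8, 0, 5, 2, 7, 9]
After 5 (swap(7, 8)): [3, 6, 1, 4, 8, 0, 5, 7, 2, 9]
After 6 (reverse(5, 8)): [3, 6, 1, 4, 8, 2, 7, 5, 0, 9]
After 7 (rotate_left(1, 5, k=3)): [3, 8, 2, 6, 1, 4, 7, 5, 0, 9]
After 8 (swap(2, 9)): [3, 8, 9, 6, 1, 4, 7, 5, 0, 2]
After 9 (rotate_left(6, 9, k=2)): [3, 8, 9, 6, 1, 4, 0, 2, 7, 5]
After 10 (reverse(0, 6)): [0, 4, 1, 6, 9, 8, 3, 2, 7, 5]

Answer: [0, 4, 1, 6, 9, 8, 3, 2, 7, 5]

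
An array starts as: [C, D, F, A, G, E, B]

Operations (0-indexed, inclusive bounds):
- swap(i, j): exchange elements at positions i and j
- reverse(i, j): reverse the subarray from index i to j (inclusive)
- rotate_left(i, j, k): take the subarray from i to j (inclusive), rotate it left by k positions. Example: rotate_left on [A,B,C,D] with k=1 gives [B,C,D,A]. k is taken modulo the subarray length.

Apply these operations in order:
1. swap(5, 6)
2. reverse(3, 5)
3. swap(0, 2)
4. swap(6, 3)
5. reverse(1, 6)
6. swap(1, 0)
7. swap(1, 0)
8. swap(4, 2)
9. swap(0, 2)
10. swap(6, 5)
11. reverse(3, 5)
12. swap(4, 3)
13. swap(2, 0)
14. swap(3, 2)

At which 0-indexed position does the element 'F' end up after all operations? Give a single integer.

Answer: 0

Derivation:
After 1 (swap(5, 6)): [C, D, F, A, G, B, E]
After 2 (reverse(3, 5)): [C, D, F, B, G, A, E]
After 3 (swap(0, 2)): [F, D, C, B, G, A, E]
After 4 (swap(6, 3)): [F, D, C, E, G, A, B]
After 5 (reverse(1, 6)): [F, B, A, G, E, C, D]
After 6 (swap(1, 0)): [B, F, A, G, E, C, D]
After 7 (swap(1, 0)): [F, B, A, G, E, C, D]
After 8 (swap(4, 2)): [F, B, E, G, A, C, D]
After 9 (swap(0, 2)): [E, B, F, G, A, C, D]
After 10 (swap(6, 5)): [E, B, F, G, A, D, C]
After 11 (reverse(3, 5)): [E, B, F, D, A, G, C]
After 12 (swap(4, 3)): [E, B, F, A, D, G, C]
After 13 (swap(2, 0)): [F, B, E, A, D, G, C]
After 14 (swap(3, 2)): [F, B, A, E, D, G, C]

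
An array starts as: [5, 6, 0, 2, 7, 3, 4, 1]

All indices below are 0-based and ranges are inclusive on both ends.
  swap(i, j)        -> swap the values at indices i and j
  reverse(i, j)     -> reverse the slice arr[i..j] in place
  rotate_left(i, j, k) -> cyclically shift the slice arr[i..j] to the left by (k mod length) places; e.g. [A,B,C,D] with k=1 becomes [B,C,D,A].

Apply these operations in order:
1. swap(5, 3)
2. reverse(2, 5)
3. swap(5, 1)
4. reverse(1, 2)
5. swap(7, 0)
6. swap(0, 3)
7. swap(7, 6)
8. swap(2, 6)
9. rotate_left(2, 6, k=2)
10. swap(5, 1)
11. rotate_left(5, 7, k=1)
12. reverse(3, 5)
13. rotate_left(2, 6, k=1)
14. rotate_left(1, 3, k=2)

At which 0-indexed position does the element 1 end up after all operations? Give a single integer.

After 1 (swap(5, 3)): [5, 6, 0, 3, 7, 2, 4, 1]
After 2 (reverse(2, 5)): [5, 6, 2, 7, 3, 0, 4, 1]
After 3 (swap(5, 1)): [5, 0, 2, 7, 3, 6, 4, 1]
After 4 (reverse(1, 2)): [5, 2, 0, 7, 3, 6, 4, 1]
After 5 (swap(7, 0)): [1, 2, 0, 7, 3, 6, 4, 5]
After 6 (swap(0, 3)): [7, 2, 0, 1, 3, 6, 4, 5]
After 7 (swap(7, 6)): [7, 2, 0, 1, 3, 6, 5, 4]
After 8 (swap(2, 6)): [7, 2, 5, 1, 3, 6, 0, 4]
After 9 (rotate_left(2, 6, k=2)): [7, 2, 3, 6, 0, 5, 1, 4]
After 10 (swap(5, 1)): [7, 5, 3, 6, 0, 2, 1, 4]
After 11 (rotate_left(5, 7, k=1)): [7, 5, 3, 6, 0, 1, 4, 2]
After 12 (reverse(3, 5)): [7, 5, 3, 1, 0, 6, 4, 2]
After 13 (rotate_left(2, 6, k=1)): [7, 5, 1, 0, 6, 4, 3, 2]
After 14 (rotate_left(1, 3, k=2)): [7, 0, 5, 1, 6, 4, 3, 2]

Answer: 3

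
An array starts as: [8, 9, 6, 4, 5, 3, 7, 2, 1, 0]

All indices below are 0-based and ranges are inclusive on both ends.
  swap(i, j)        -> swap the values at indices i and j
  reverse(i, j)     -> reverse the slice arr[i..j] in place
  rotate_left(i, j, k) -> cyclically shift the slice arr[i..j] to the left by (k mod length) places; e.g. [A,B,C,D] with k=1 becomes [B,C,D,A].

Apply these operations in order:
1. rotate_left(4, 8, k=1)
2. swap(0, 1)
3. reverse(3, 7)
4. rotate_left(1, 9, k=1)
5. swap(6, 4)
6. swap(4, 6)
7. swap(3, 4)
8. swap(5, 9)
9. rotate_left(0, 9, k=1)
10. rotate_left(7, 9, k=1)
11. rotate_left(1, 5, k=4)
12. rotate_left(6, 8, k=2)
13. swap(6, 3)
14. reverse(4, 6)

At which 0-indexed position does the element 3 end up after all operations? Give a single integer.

Answer: 8

Derivation:
After 1 (rotate_left(4, 8, k=1)): [8, 9, 6, 4, 3, 7, 2, 1, 5, 0]
After 2 (swap(0, 1)): [9, 8, 6, 4, 3, 7, 2, 1, 5, 0]
After 3 (reverse(3, 7)): [9, 8, 6, 1, 2, 7, 3, 4, 5, 0]
After 4 (rotate_left(1, 9, k=1)): [9, 6, 1, 2, 7, 3, 4, 5, 0, 8]
After 5 (swap(6, 4)): [9, 6, 1, 2, 4, 3, 7, 5, 0, 8]
After 6 (swap(4, 6)): [9, 6, 1, 2, 7, 3, 4, 5, 0, 8]
After 7 (swap(3, 4)): [9, 6, 1, 7, 2, 3, 4, 5, 0, 8]
After 8 (swap(5, 9)): [9, 6, 1, 7, 2, 8, 4, 5, 0, 3]
After 9 (rotate_left(0, 9, k=1)): [6, 1, 7, 2, 8, 4, 5, 0, 3, 9]
After 10 (rotate_left(7, 9, k=1)): [6, 1, 7, 2, 8, 4, 5, 3, 9, 0]
After 11 (rotate_left(1, 5, k=4)): [6, 4, 1, 7, 2, 8, 5, 3, 9, 0]
After 12 (rotate_left(6, 8, k=2)): [6, 4, 1, 7, 2, 8, 9, 5, 3, 0]
After 13 (swap(6, 3)): [6, 4, 1, 9, 2, 8, 7, 5, 3, 0]
After 14 (reverse(4, 6)): [6, 4, 1, 9, 7, 8, 2, 5, 3, 0]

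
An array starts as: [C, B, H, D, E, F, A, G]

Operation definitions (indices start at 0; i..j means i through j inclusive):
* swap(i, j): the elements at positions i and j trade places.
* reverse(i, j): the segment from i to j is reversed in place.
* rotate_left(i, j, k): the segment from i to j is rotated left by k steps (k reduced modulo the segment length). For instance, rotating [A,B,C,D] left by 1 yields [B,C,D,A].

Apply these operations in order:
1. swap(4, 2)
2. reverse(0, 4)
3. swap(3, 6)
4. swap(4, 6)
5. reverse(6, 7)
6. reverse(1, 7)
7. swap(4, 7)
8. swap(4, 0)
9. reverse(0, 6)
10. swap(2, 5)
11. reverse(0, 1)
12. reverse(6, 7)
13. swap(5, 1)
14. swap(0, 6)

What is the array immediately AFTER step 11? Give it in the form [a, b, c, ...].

Answer: [A, E, C, F, G, H, D, B]

Derivation:
After 1 (swap(4, 2)): [C, B, E, D, H, F, A, G]
After 2 (reverse(0, 4)): [H, D, E, B, C, F, A, G]
After 3 (swap(3, 6)): [H, D, E, A, C, F, B, G]
After 4 (swap(4, 6)): [H, D, E, A, B, F, C, G]
After 5 (reverse(6, 7)): [H, D, E, A, B, F, G, C]
After 6 (reverse(1, 7)): [H, C, G, F, B, A, E, D]
After 7 (swap(4, 7)): [H, C, G, F, D, A, E, B]
After 8 (swap(4, 0)): [D, C, G, F, H, A, E, B]
After 9 (reverse(0, 6)): [E, A, H, F, G, C, D, B]
After 10 (swap(2, 5)): [E, A, C, F, G, H, D, B]
After 11 (reverse(0, 1)): [A, E, C, F, G, H, D, B]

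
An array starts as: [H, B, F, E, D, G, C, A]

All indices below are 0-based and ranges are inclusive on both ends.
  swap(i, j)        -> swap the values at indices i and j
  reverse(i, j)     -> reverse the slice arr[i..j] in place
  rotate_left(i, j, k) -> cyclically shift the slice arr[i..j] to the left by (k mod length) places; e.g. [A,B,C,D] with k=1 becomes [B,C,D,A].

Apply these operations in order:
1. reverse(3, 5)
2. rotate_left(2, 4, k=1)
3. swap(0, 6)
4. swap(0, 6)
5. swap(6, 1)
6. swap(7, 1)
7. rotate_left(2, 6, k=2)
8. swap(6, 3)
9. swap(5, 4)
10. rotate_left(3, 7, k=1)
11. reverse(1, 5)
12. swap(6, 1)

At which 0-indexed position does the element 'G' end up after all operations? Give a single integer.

After 1 (reverse(3, 5)): [H, B, F, G, D, E, C, A]
After 2 (rotate_left(2, 4, k=1)): [H, B, G, D, F, E, C, A]
After 3 (swap(0, 6)): [C, B, G, D, F, E, H, A]
After 4 (swap(0, 6)): [H, B, G, D, F, E, C, A]
After 5 (swap(6, 1)): [H, C, G, D, F, E, B, A]
After 6 (swap(7, 1)): [H, A, G, D, F, E, B, C]
After 7 (rotate_left(2, 6, k=2)): [H, A, F, E, B, G, D, C]
After 8 (swap(6, 3)): [H, A, F, D, B, G, E, C]
After 9 (swap(5, 4)): [H, A, F, D, G, B, E, C]
After 10 (rotate_left(3, 7, k=1)): [H, A, F, G, B, E, C, D]
After 11 (reverse(1, 5)): [H, E, B, G, F, A, C, D]
After 12 (swap(6, 1)): [H, C, B, G, F, A, E, D]

Answer: 3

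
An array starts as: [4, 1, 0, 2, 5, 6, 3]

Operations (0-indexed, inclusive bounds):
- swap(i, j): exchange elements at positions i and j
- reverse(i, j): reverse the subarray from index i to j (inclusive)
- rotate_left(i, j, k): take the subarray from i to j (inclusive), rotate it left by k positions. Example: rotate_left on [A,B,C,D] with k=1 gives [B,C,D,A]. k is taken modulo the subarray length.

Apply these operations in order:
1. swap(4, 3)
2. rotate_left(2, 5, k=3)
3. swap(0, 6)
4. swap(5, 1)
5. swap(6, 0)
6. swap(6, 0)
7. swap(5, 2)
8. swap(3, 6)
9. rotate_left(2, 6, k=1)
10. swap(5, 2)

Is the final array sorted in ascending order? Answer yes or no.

After 1 (swap(4, 3)): [4, 1, 0, 5, 2, 6, 3]
After 2 (rotate_left(2, 5, k=3)): [4, 1, 6, 0, 5, 2, 3]
After 3 (swap(0, 6)): [3, 1, 6, 0, 5, 2, 4]
After 4 (swap(5, 1)): [3, 2, 6, 0, 5, 1, 4]
After 5 (swap(6, 0)): [4, 2, 6, 0, 5, 1, 3]
After 6 (swap(6, 0)): [3, 2, 6, 0, 5, 1, 4]
After 7 (swap(5, 2)): [3, 2, 1, 0, 5, 6, 4]
After 8 (swap(3, 6)): [3, 2, 1, 4, 5, 6, 0]
After 9 (rotate_left(2, 6, k=1)): [3, 2, 4, 5, 6, 0, 1]
After 10 (swap(5, 2)): [3, 2, 0, 5, 6, 4, 1]

Answer: no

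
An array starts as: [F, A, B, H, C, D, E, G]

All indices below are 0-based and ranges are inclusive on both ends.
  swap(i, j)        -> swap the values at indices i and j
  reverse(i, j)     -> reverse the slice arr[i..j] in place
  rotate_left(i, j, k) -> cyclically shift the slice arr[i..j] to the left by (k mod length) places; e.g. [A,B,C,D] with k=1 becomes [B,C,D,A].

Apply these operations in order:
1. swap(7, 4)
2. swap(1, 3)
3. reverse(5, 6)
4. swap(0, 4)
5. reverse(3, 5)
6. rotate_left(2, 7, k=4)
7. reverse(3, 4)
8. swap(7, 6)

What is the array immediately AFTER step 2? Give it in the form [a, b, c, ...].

After 1 (swap(7, 4)): [F, A, B, H, G, D, E, C]
After 2 (swap(1, 3)): [F, H, B, A, G, D, E, C]

Answer: [F, H, B, A, G, D, E, C]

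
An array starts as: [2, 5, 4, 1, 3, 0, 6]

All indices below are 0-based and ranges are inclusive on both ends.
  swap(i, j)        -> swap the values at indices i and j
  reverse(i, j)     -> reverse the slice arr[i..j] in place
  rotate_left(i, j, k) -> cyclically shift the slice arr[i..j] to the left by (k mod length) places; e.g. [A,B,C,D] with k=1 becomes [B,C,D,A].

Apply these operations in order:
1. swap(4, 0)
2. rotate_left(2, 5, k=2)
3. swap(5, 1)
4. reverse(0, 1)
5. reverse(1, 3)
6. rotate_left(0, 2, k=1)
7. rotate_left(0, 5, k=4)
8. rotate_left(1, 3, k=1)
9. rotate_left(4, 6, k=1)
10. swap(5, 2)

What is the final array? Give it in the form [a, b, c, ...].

Answer: [4, 0, 6, 5, 3, 2, 1]

Derivation:
After 1 (swap(4, 0)): [3, 5, 4, 1, 2, 0, 6]
After 2 (rotate_left(2, 5, k=2)): [3, 5, 2, 0, 4, 1, 6]
After 3 (swap(5, 1)): [3, 1, 2, 0, 4, 5, 6]
After 4 (reverse(0, 1)): [1, 3, 2, 0, 4, 5, 6]
After 5 (reverse(1, 3)): [1, 0, 2, 3, 4, 5, 6]
After 6 (rotate_left(0, 2, k=1)): [0, 2, 1, 3, 4, 5, 6]
After 7 (rotate_left(0, 5, k=4)): [4, 5, 0, 2, 1, 3, 6]
After 8 (rotate_left(1, 3, k=1)): [4, 0, 2, 5, 1, 3, 6]
After 9 (rotate_left(4, 6, k=1)): [4, 0, 2, 5, 3, 6, 1]
After 10 (swap(5, 2)): [4, 0, 6, 5, 3, 2, 1]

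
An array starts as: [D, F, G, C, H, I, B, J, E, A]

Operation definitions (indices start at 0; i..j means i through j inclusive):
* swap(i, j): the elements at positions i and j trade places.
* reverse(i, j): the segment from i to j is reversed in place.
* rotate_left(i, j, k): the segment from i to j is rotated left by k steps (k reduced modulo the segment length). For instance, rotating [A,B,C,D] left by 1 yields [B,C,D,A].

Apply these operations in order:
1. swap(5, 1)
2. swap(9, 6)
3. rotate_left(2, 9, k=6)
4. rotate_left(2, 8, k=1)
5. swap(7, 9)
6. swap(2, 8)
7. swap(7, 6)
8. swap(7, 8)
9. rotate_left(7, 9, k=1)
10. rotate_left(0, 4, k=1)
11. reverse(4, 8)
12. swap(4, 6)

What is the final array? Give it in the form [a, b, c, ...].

Answer: [I, E, G, C, J, F, A, H, D, B]

Derivation:
After 1 (swap(5, 1)): [D, I, G, C, H, F, B, J, E, A]
After 2 (swap(9, 6)): [D, I, G, C, H, F, A, J, E, B]
After 3 (rotate_left(2, 9, k=6)): [D, I, E, B, G, C, H, F, A, J]
After 4 (rotate_left(2, 8, k=1)): [D, I, B, G, C, H, F, A, E, J]
After 5 (swap(7, 9)): [D, I, B, G, C, H, F, J, E, A]
After 6 (swap(2, 8)): [D, I, E, G, C, H, F, J, B, A]
After 7 (swap(7, 6)): [D, I, E, G, C, H, J, F, B, A]
After 8 (swap(7, 8)): [D, I, E, G, C, H, J, B, F, A]
After 9 (rotate_left(7, 9, k=1)): [D, I, E, G, C, H, J, F, A, B]
After 10 (rotate_left(0, 4, k=1)): [I, E, G, C, D, H, J, F, A, B]
After 11 (reverse(4, 8)): [I, E, G, C, A, F, J, H, D, B]
After 12 (swap(4, 6)): [I, E, G, C, J, F, A, H, D, B]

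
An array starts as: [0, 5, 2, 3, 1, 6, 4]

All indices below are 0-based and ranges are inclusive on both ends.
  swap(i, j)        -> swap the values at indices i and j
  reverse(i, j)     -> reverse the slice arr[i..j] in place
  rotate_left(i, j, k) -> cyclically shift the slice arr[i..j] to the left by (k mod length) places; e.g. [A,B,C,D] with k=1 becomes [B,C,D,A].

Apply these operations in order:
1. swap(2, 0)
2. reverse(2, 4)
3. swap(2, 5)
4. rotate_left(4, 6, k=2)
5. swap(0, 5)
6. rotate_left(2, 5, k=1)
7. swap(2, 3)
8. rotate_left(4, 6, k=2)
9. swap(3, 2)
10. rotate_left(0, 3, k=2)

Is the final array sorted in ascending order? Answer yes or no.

Answer: no

Derivation:
After 1 (swap(2, 0)): [2, 5, 0, 3, 1, 6, 4]
After 2 (reverse(2, 4)): [2, 5, 1, 3, 0, 6, 4]
After 3 (swap(2, 5)): [2, 5, 6, 3, 0, 1, 4]
After 4 (rotate_left(4, 6, k=2)): [2, 5, 6, 3, 4, 0, 1]
After 5 (swap(0, 5)): [0, 5, 6, 3, 4, 2, 1]
After 6 (rotate_left(2, 5, k=1)): [0, 5, 3, 4, 2, 6, 1]
After 7 (swap(2, 3)): [0, 5, 4, 3, 2, 6, 1]
After 8 (rotate_left(4, 6, k=2)): [0, 5, 4, 3, 1, 2, 6]
After 9 (swap(3, 2)): [0, 5, 3, 4, 1, 2, 6]
After 10 (rotate_left(0, 3, k=2)): [3, 4, 0, 5, 1, 2, 6]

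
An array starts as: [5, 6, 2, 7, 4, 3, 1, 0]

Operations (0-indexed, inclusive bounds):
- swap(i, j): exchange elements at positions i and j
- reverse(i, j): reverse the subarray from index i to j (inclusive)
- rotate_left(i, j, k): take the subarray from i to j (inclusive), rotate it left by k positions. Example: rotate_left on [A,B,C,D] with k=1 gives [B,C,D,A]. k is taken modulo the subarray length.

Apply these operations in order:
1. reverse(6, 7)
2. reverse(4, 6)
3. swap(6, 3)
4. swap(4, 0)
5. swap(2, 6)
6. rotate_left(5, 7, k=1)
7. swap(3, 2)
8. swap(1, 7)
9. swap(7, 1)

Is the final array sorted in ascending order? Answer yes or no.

After 1 (reverse(6, 7)): [5, 6, 2, 7, 4, 3, 0, 1]
After 2 (reverse(4, 6)): [5, 6, 2, 7, 0, 3, 4, 1]
After 3 (swap(6, 3)): [5, 6, 2, 4, 0, 3, 7, 1]
After 4 (swap(4, 0)): [0, 6, 2, 4, 5, 3, 7, 1]
After 5 (swap(2, 6)): [0, 6, 7, 4, 5, 3, 2, 1]
After 6 (rotate_left(5, 7, k=1)): [0, 6, 7, 4, 5, 2, 1, 3]
After 7 (swap(3, 2)): [0, 6, 4, 7, 5, 2, 1, 3]
After 8 (swap(1, 7)): [0, 3, 4, 7, 5, 2, 1, 6]
After 9 (swap(7, 1)): [0, 6, 4, 7, 5, 2, 1, 3]

Answer: no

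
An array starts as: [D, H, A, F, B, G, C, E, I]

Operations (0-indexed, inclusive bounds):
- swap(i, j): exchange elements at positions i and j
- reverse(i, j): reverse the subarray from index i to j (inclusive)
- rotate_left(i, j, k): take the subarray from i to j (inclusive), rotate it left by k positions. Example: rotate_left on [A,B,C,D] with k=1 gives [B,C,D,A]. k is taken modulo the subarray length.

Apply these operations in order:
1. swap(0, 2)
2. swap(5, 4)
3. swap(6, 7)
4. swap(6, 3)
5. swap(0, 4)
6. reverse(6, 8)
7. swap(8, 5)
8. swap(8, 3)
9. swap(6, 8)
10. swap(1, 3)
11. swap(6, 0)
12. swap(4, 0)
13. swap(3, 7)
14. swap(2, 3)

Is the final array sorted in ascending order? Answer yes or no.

Answer: yes

Derivation:
After 1 (swap(0, 2)): [A, H, D, F, B, G, C, E, I]
After 2 (swap(5, 4)): [A, H, D, F, G, B, C, E, I]
After 3 (swap(6, 7)): [A, H, D, F, G, B, E, C, I]
After 4 (swap(6, 3)): [A, H, D, E, G, B, F, C, I]
After 5 (swap(0, 4)): [G, H, D, E, A, B, F, C, I]
After 6 (reverse(6, 8)): [G, H, D, E, A, B, I, C, F]
After 7 (swap(8, 5)): [G, H, D, E, A, F, I, C, B]
After 8 (swap(8, 3)): [G, H, D, B, A, F, I, C, E]
After 9 (swap(6, 8)): [G, H, D, B, A, F, E, C, I]
After 10 (swap(1, 3)): [G, B, D, H, A, F, E, C, I]
After 11 (swap(6, 0)): [E, B, D, H, A, F, G, C, I]
After 12 (swap(4, 0)): [A, B, D, H, E, F, G, C, I]
After 13 (swap(3, 7)): [A, B, D, C, E, F, G, H, I]
After 14 (swap(2, 3)): [A, B, C, D, E, F, G, H, I]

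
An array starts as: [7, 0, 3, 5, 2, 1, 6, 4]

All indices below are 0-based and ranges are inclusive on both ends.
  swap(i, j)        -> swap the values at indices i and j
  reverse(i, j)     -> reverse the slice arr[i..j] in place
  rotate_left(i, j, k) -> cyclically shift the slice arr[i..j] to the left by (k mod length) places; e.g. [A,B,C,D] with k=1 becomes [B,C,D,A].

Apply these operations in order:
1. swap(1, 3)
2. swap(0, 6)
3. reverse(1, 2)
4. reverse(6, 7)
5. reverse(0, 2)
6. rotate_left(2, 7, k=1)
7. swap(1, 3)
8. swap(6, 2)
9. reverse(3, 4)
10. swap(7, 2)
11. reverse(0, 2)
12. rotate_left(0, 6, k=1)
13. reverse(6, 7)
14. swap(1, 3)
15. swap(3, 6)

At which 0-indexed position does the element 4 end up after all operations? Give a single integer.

After 1 (swap(1, 3)): [7, 5, 3, 0, 2, 1, 6, 4]
After 2 (swap(0, 6)): [6, 5, 3, 0, 2, 1, 7, 4]
After 3 (reverse(1, 2)): [6, 3, 5, 0, 2, 1, 7, 4]
After 4 (reverse(6, 7)): [6, 3, 5, 0, 2, 1, 4, 7]
After 5 (reverse(0, 2)): [5, 3, 6, 0, 2, 1, 4, 7]
After 6 (rotate_left(2, 7, k=1)): [5, 3, 0, 2, 1, 4, 7, 6]
After 7 (swap(1, 3)): [5, 2, 0, 3, 1, 4, 7, 6]
After 8 (swap(6, 2)): [5, 2, 7, 3, 1, 4, 0, 6]
After 9 (reverse(3, 4)): [5, 2, 7, 1, 3, 4, 0, 6]
After 10 (swap(7, 2)): [5, 2, 6, 1, 3, 4, 0, 7]
After 11 (reverse(0, 2)): [6, 2, 5, 1, 3, 4, 0, 7]
After 12 (rotate_left(0, 6, k=1)): [2, 5, 1, 3, 4, 0, 6, 7]
After 13 (reverse(6, 7)): [2, 5, 1, 3, 4, 0, 7, 6]
After 14 (swap(1, 3)): [2, 3, 1, 5, 4, 0, 7, 6]
After 15 (swap(3, 6)): [2, 3, 1, 7, 4, 0, 5, 6]

Answer: 4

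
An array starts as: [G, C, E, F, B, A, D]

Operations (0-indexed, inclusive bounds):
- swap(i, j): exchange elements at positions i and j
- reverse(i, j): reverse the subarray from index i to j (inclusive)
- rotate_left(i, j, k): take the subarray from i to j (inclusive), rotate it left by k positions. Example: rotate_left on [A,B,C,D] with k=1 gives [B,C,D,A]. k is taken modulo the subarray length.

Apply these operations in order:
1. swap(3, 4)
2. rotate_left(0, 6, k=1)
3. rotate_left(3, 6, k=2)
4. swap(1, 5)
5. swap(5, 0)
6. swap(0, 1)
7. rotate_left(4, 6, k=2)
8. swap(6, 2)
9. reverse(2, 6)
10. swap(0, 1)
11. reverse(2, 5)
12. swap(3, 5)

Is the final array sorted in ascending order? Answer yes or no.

Answer: no

Derivation:
After 1 (swap(3, 4)): [G, C, E, B, F, A, D]
After 2 (rotate_left(0, 6, k=1)): [C, E, B, F, A, D, G]
After 3 (rotate_left(3, 6, k=2)): [C, E, B, D, G, F, A]
After 4 (swap(1, 5)): [C, F, B, D, G, E, A]
After 5 (swap(5, 0)): [E, F, B, D, G, C, A]
After 6 (swap(0, 1)): [F, E, B, D, G, C, A]
After 7 (rotate_left(4, 6, k=2)): [F, E, B, D, A, G, C]
After 8 (swap(6, 2)): [F, E, C, D, A, G, B]
After 9 (reverse(2, 6)): [F, E, B, G, A, D, C]
After 10 (swap(0, 1)): [E, F, B, G, A, D, C]
After 11 (reverse(2, 5)): [E, F, D, A, G, B, C]
After 12 (swap(3, 5)): [E, F, D, B, G, A, C]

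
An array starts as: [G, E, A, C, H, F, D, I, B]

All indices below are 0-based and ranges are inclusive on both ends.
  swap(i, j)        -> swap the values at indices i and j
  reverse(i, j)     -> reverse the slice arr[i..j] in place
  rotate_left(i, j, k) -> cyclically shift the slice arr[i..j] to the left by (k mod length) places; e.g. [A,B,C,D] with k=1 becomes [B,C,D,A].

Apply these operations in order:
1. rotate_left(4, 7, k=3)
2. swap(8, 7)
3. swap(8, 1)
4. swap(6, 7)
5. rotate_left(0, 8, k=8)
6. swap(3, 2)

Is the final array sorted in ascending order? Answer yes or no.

After 1 (rotate_left(4, 7, k=3)): [G, E, A, C, I, H, F, D, B]
After 2 (swap(8, 7)): [G, E, A, C, I, H, F, B, D]
After 3 (swap(8, 1)): [G, D, A, C, I, H, F, B, E]
After 4 (swap(6, 7)): [G, D, A, C, I, H, B, F, E]
After 5 (rotate_left(0, 8, k=8)): [E, G, D, A, C, I, H, B, F]
After 6 (swap(3, 2)): [E, G, A, D, C, I, H, B, F]

Answer: no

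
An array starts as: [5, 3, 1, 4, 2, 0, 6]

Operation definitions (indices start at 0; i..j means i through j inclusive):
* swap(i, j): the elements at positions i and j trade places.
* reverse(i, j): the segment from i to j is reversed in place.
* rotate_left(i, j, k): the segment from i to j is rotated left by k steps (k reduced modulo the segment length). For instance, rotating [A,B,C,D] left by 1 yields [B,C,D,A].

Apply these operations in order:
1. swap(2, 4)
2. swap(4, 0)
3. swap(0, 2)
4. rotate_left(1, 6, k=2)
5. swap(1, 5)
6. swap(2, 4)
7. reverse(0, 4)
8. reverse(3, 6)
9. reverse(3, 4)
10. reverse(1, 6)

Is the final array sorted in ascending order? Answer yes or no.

After 1 (swap(2, 4)): [5, 3, 2, 4, 1, 0, 6]
After 2 (swap(4, 0)): [1, 3, 2, 4, 5, 0, 6]
After 3 (swap(0, 2)): [2, 3, 1, 4, 5, 0, 6]
After 4 (rotate_left(1, 6, k=2)): [2, 4, 5, 0, 6, 3, 1]
After 5 (swap(1, 5)): [2, 3, 5, 0, 6, 4, 1]
After 6 (swap(2, 4)): [2, 3, 6, 0, 5, 4, 1]
After 7 (reverse(0, 4)): [5, 0, 6, 3, 2, 4, 1]
After 8 (reverse(3, 6)): [5, 0, 6, 1, 4, 2, 3]
After 9 (reverse(3, 4)): [5, 0, 6, 4, 1, 2, 3]
After 10 (reverse(1, 6)): [5, 3, 2, 1, 4, 6, 0]

Answer: no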